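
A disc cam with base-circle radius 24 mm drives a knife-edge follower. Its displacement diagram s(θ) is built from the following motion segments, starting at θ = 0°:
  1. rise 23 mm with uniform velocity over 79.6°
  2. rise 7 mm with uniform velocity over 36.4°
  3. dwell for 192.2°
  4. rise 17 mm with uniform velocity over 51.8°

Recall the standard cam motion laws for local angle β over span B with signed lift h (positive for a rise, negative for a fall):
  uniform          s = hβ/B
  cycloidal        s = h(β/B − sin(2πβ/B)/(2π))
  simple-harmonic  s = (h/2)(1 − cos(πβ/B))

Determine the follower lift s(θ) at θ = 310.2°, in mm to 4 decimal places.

seg 1 [0°–79.6°] uniform, h=23: full span → s += 23 → s = 23.0000
seg 2 [79.6°–116°] uniform, h=7: full span → s += 7 → s = 30.0000
seg 3 [116°–308.2°] dwell: s stays 30.0000
seg 4 [308.2°–360°] uniform, h=17: θ=310.2° here. β=2, B=51.8. 17·2/51.8 = 0.6564 → s = 30.6564

30.6564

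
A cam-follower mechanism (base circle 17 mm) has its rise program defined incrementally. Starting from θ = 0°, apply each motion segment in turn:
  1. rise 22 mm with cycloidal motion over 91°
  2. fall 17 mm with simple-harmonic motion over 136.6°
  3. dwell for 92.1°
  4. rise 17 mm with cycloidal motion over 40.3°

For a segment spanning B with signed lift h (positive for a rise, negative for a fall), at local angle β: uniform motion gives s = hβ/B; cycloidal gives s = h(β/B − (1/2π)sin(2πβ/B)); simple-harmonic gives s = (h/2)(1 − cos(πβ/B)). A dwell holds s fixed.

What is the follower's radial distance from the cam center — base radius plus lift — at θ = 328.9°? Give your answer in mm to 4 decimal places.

seg 1 [0°–91°] cycloidal, h=22: full span → s += 22 → s = 22.0000
seg 2 [91°–227.6°] simple-harmonic, h=-17: full span → s += -17 → s = 5.0000
seg 3 [227.6°–319.7°] dwell: s stays 5.0000
seg 4 [319.7°–360°] cycloidal, h=17: θ=328.9° here. β=9.2, B=40.3. 17·(0.2283 − sin(2π·0.2283)/(2π)) = 1.2004 → s = 6.2004
radial distance = base radius + s = 17 + 6.2004 = 23.2004

23.2004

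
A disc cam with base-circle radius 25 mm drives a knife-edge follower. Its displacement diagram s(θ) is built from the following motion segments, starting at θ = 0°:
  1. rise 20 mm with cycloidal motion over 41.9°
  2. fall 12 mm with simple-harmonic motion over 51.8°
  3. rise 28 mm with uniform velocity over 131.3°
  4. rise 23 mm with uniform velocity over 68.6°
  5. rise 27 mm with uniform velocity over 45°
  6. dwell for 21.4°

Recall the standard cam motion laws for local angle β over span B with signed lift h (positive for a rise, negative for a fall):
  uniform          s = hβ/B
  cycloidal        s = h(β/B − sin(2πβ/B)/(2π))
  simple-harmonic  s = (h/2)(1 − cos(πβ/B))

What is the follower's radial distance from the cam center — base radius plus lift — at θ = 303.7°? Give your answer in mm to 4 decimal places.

seg 1 [0°–41.9°] cycloidal, h=20: full span → s += 20 → s = 20.0000
seg 2 [41.9°–93.7°] simple-harmonic, h=-12: full span → s += -12 → s = 8.0000
seg 3 [93.7°–225°] uniform, h=28: full span → s += 28 → s = 36.0000
seg 4 [225°–293.6°] uniform, h=23: full span → s += 23 → s = 59.0000
seg 5 [293.6°–338.6°] uniform, h=27: θ=303.7° here. β=10.1, B=45. 27·10.1/45 = 6.0600 → s = 65.0600
radial distance = base radius + s = 25 + 65.0600 = 90.0600

90.0600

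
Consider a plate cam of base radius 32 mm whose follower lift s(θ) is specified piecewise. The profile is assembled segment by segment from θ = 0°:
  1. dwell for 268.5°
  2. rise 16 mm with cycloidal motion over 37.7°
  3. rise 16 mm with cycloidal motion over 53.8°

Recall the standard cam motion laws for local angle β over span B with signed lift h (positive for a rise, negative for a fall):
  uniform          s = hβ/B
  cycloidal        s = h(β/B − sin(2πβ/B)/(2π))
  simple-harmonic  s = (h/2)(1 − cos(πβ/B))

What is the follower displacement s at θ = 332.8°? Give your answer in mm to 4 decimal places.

seg 1 [0°–268.5°] dwell: s stays 0.0000
seg 2 [268.5°–306.2°] cycloidal, h=16: full span → s += 16 → s = 16.0000
seg 3 [306.2°–360°] cycloidal, h=16: θ=332.8° here. β=26.6, B=53.8. 16·(0.4944 − sin(2π·0.4944)/(2π)) = 7.8216 → s = 23.8216

23.8216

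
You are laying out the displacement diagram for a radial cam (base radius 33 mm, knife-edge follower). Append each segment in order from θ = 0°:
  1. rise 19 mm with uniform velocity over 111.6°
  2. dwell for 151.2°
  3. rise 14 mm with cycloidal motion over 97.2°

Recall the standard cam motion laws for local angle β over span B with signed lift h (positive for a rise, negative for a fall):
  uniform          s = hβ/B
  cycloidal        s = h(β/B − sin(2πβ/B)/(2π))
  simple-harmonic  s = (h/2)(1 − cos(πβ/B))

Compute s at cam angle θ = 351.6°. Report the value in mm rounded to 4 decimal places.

seg 1 [0°–111.6°] uniform, h=19: full span → s += 19 → s = 19.0000
seg 2 [111.6°–262.8°] dwell: s stays 19.0000
seg 3 [262.8°–360°] cycloidal, h=14: θ=351.6° here. β=88.8, B=97.2. 14·(0.9136 − sin(2π·0.9136)/(2π)) = 13.9414 → s = 32.9414

32.9414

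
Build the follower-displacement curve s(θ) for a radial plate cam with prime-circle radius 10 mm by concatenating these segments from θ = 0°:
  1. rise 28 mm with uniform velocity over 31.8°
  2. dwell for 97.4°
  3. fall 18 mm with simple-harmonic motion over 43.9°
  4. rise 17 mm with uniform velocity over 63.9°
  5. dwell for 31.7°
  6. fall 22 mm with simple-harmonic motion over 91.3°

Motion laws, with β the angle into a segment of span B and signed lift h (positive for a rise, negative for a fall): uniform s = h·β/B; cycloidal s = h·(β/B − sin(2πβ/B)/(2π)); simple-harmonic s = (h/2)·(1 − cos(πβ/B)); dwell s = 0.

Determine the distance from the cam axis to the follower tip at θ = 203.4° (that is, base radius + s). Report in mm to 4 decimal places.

seg 1 [0°–31.8°] uniform, h=28: full span → s += 28 → s = 28.0000
seg 2 [31.8°–129.2°] dwell: s stays 28.0000
seg 3 [129.2°–173.1°] simple-harmonic, h=-18: full span → s += -18 → s = 10.0000
seg 4 [173.1°–237°] uniform, h=17: θ=203.4° here. β=30.3, B=63.9. 17·30.3/63.9 = 8.0610 → s = 18.0610
radial distance = base radius + s = 10 + 18.0610 = 28.0610

28.0610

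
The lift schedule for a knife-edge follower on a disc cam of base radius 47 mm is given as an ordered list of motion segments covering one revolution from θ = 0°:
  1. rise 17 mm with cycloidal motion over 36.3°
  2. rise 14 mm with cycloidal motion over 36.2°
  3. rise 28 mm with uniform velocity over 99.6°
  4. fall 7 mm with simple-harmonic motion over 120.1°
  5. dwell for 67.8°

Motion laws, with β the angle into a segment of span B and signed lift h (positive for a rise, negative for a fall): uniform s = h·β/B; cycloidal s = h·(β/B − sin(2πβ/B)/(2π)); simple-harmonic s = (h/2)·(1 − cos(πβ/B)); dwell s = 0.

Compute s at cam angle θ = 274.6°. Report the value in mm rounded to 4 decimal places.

seg 1 [0°–36.3°] cycloidal, h=17: full span → s += 17 → s = 17.0000
seg 2 [36.3°–72.5°] cycloidal, h=14: full span → s += 14 → s = 31.0000
seg 3 [72.5°–172.1°] uniform, h=28: full span → s += 28 → s = 59.0000
seg 4 [172.1°–292.2°] simple-harmonic, h=-7: θ=274.6° here. β=102.5, B=120.1. -7/2·(1 − cos(π·0.8535)) = -6.6356 → s = 52.3644

52.3644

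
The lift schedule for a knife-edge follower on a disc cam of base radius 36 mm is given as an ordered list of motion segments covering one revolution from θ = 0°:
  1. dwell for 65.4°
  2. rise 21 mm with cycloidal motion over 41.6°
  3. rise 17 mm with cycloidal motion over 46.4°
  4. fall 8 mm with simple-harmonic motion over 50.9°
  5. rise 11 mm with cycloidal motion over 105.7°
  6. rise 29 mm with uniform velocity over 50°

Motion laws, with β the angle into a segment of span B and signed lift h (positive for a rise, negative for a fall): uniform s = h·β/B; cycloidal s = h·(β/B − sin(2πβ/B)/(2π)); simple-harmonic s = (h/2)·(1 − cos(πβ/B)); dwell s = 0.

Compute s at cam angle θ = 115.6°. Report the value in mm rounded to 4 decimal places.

seg 1 [0°–65.4°] dwell: s stays 0.0000
seg 2 [65.4°–107°] cycloidal, h=21: full span → s += 21 → s = 21.0000
seg 3 [107°–153.4°] cycloidal, h=17: θ=115.6° here. β=8.6, B=46.4. 17·(0.1853 − sin(2π·0.1853)/(2π)) = 0.6654 → s = 21.6654

21.6654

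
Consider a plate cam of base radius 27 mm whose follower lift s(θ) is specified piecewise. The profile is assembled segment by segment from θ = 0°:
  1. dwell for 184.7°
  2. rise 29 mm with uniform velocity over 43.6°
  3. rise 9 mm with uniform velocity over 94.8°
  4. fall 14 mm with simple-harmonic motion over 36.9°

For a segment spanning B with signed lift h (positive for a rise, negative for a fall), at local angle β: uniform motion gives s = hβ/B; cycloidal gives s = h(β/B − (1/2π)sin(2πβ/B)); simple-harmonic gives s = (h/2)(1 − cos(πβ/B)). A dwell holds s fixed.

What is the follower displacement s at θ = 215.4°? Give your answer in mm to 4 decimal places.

seg 1 [0°–184.7°] dwell: s stays 0.0000
seg 2 [184.7°–228.3°] uniform, h=29: θ=215.4° here. β=30.7, B=43.6. 29·30.7/43.6 = 20.4197 → s = 20.4197

20.4197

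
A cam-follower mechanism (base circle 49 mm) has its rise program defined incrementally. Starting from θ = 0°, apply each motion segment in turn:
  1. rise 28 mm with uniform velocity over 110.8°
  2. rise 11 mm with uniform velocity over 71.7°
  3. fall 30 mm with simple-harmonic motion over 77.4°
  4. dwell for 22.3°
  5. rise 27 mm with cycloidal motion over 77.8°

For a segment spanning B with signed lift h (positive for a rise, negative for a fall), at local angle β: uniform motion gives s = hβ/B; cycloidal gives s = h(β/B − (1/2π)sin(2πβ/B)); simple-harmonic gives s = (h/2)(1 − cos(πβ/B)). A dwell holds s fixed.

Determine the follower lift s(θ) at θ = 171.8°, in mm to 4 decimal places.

seg 1 [0°–110.8°] uniform, h=28: full span → s += 28 → s = 28.0000
seg 2 [110.8°–182.5°] uniform, h=11: θ=171.8° here. β=61, B=71.7. 11·61/71.7 = 9.3584 → s = 37.3584

37.3584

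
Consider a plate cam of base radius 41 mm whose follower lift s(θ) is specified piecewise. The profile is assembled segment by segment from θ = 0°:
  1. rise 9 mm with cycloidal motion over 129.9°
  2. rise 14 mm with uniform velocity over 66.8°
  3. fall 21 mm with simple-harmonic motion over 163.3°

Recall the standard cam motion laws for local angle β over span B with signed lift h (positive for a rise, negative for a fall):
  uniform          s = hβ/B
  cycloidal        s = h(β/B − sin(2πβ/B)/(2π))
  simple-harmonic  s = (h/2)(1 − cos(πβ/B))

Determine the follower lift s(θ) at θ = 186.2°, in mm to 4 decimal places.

seg 1 [0°–129.9°] cycloidal, h=9: full span → s += 9 → s = 9.0000
seg 2 [129.9°–196.7°] uniform, h=14: θ=186.2° here. β=56.3, B=66.8. 14·56.3/66.8 = 11.7994 → s = 20.7994

20.7994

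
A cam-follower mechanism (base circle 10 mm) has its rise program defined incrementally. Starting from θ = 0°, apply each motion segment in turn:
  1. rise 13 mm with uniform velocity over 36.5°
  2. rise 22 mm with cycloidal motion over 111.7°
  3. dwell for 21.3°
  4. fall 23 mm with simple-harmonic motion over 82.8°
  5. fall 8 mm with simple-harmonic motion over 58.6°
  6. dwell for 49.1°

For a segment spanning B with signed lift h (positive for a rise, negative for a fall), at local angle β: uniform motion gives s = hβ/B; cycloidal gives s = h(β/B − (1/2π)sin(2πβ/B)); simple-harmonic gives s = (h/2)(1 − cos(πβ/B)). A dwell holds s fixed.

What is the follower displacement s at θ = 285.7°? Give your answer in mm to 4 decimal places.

seg 1 [0°–36.5°] uniform, h=13: full span → s += 13 → s = 13.0000
seg 2 [36.5°–148.2°] cycloidal, h=22: full span → s += 22 → s = 35.0000
seg 3 [148.2°–169.5°] dwell: s stays 35.0000
seg 4 [169.5°–252.3°] simple-harmonic, h=-23: full span → s += -23 → s = 12.0000
seg 5 [252.3°–310.9°] simple-harmonic, h=-8: θ=285.7° here. β=33.4, B=58.6. -8/2·(1 − cos(π·0.5700)) = -4.8722 → s = 7.1278

7.1278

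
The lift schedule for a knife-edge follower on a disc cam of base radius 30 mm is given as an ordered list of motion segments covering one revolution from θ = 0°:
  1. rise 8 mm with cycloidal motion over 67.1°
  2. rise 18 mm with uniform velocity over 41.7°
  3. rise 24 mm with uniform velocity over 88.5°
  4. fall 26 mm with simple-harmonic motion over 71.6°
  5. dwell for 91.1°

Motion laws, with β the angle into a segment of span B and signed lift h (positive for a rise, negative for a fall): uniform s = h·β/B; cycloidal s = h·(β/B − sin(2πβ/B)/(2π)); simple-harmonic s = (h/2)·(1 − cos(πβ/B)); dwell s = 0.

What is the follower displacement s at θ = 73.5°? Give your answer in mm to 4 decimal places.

seg 1 [0°–67.1°] cycloidal, h=8: full span → s += 8 → s = 8.0000
seg 2 [67.1°–108.8°] uniform, h=18: θ=73.5° here. β=6.4, B=41.7. 18·6.4/41.7 = 2.7626 → s = 10.7626

10.7626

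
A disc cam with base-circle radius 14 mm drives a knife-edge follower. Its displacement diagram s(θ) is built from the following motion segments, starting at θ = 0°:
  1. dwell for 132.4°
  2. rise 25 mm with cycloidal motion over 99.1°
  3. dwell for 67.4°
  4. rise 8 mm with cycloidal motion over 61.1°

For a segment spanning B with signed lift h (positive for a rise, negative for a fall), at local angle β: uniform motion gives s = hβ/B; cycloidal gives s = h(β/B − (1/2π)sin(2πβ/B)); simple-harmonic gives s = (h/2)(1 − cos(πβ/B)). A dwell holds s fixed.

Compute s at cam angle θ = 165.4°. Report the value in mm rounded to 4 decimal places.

seg 1 [0°–132.4°] dwell: s stays 0.0000
seg 2 [132.4°–231.5°] cycloidal, h=25: θ=165.4° here. β=33, B=99.1. 25·(0.3330 − sin(2π·0.3330)/(2π)) = 4.8749 → s = 4.8749

4.8749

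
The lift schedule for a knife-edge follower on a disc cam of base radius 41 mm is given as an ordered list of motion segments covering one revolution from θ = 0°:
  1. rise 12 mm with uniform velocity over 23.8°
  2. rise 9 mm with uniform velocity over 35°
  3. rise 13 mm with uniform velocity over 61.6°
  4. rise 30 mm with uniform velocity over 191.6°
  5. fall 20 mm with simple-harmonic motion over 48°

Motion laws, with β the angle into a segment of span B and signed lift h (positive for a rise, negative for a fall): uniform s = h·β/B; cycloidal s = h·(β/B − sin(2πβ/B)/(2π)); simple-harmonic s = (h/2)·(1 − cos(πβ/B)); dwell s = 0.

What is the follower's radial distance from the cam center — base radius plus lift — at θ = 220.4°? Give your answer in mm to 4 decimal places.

seg 1 [0°–23.8°] uniform, h=12: full span → s += 12 → s = 12.0000
seg 2 [23.8°–58.8°] uniform, h=9: full span → s += 9 → s = 21.0000
seg 3 [58.8°–120.4°] uniform, h=13: full span → s += 13 → s = 34.0000
seg 4 [120.4°–312°] uniform, h=30: θ=220.4° here. β=100, B=191.6. 30·100/191.6 = 15.6576 → s = 49.6576
radial distance = base radius + s = 41 + 49.6576 = 90.6576

90.6576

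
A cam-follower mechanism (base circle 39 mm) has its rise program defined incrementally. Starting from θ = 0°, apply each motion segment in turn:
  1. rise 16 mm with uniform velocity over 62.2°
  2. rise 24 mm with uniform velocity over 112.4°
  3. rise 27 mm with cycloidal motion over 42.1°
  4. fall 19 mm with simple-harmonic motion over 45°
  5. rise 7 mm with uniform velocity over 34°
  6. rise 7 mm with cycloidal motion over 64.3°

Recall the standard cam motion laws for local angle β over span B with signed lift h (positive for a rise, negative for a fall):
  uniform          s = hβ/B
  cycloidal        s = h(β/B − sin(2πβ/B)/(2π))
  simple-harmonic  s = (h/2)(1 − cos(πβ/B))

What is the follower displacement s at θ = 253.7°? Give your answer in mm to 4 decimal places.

seg 1 [0°–62.2°] uniform, h=16: full span → s += 16 → s = 16.0000
seg 2 [62.2°–174.6°] uniform, h=24: full span → s += 24 → s = 40.0000
seg 3 [174.6°–216.7°] cycloidal, h=27: full span → s += 27 → s = 67.0000
seg 4 [216.7°–261.7°] simple-harmonic, h=-19: θ=253.7° here. β=37, B=45. -19/2·(1 − cos(π·0.8222)) = -17.5565 → s = 49.4435

49.4435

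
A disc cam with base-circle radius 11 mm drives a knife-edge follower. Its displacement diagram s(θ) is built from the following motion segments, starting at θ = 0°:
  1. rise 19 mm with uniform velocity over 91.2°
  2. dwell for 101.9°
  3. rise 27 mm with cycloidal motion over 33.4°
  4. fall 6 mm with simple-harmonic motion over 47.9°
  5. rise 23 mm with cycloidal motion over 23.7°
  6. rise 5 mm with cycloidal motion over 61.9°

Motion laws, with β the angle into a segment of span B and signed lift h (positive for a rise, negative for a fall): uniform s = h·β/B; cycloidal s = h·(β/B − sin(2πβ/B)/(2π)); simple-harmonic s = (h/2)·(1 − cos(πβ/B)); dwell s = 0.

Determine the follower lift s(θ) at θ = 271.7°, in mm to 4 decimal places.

seg 1 [0°–91.2°] uniform, h=19: full span → s += 19 → s = 19.0000
seg 2 [91.2°–193.1°] dwell: s stays 19.0000
seg 3 [193.1°–226.5°] cycloidal, h=27: full span → s += 27 → s = 46.0000
seg 4 [226.5°–274.4°] simple-harmonic, h=-6: θ=271.7° here. β=45.2, B=47.9. -6/2·(1 − cos(π·0.9436)) = -5.9531 → s = 40.0469

40.0469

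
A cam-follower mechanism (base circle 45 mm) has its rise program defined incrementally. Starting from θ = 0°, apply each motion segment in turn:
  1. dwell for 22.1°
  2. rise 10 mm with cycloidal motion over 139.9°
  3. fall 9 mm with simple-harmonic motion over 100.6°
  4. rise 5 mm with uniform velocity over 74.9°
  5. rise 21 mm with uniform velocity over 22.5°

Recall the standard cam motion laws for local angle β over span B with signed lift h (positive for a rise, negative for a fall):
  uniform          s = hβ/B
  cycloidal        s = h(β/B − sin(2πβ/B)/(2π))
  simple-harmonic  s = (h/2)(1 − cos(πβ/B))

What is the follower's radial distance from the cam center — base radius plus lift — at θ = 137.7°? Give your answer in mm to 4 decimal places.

seg 1 [0°–22.1°] dwell: s stays 0.0000
seg 2 [22.1°–162°] cycloidal, h=10: θ=137.7° here. β=115.6, B=139.9. 10·(0.8263 − sin(2π·0.8263)/(2π)) = 9.6752 → s = 9.6752
radial distance = base radius + s = 45 + 9.6752 = 54.6752

54.6752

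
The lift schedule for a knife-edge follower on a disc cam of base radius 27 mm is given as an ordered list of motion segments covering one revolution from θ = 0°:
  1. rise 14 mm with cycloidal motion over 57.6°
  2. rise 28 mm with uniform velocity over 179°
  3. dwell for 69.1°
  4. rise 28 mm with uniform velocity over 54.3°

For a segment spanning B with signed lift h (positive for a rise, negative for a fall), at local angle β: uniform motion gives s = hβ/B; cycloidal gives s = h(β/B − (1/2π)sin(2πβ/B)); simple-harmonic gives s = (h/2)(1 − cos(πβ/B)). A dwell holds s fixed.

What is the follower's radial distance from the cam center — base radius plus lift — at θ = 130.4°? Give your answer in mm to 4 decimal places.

seg 1 [0°–57.6°] cycloidal, h=14: full span → s += 14 → s = 14.0000
seg 2 [57.6°–236.6°] uniform, h=28: θ=130.4° here. β=72.8, B=179. 28·72.8/179 = 11.3877 → s = 25.3877
radial distance = base radius + s = 27 + 25.3877 = 52.3877

52.3877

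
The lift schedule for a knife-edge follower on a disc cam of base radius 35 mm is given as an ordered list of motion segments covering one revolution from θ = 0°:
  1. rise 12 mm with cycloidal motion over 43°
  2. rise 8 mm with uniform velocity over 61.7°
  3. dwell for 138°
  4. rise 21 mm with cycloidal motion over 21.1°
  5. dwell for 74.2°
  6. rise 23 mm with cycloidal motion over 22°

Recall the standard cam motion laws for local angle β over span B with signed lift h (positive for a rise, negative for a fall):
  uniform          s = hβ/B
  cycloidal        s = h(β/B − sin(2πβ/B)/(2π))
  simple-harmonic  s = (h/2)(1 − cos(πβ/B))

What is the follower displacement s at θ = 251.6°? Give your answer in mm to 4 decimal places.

seg 1 [0°–43°] cycloidal, h=12: full span → s += 12 → s = 12.0000
seg 2 [43°–104.7°] uniform, h=8: full span → s += 8 → s = 20.0000
seg 3 [104.7°–242.7°] dwell: s stays 20.0000
seg 4 [242.7°–263.8°] cycloidal, h=21: θ=251.6° here. β=8.9, B=21.1. 21·(0.4218 − sin(2π·0.4218)/(2π)) = 7.2809 → s = 27.2809

27.2809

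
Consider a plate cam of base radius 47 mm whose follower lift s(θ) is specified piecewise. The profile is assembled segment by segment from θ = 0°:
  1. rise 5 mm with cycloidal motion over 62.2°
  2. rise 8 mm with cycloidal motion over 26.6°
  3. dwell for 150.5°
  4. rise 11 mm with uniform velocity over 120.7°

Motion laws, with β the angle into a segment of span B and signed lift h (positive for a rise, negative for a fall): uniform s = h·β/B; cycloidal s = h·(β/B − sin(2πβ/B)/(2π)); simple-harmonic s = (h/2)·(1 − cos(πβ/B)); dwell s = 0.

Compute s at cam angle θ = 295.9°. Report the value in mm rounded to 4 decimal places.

seg 1 [0°–62.2°] cycloidal, h=5: full span → s += 5 → s = 5.0000
seg 2 [62.2°–88.8°] cycloidal, h=8: full span → s += 8 → s = 13.0000
seg 3 [88.8°–239.3°] dwell: s stays 13.0000
seg 4 [239.3°–360°] uniform, h=11: θ=295.9° here. β=56.6, B=120.7. 11·56.6/120.7 = 5.1582 → s = 18.1582

18.1582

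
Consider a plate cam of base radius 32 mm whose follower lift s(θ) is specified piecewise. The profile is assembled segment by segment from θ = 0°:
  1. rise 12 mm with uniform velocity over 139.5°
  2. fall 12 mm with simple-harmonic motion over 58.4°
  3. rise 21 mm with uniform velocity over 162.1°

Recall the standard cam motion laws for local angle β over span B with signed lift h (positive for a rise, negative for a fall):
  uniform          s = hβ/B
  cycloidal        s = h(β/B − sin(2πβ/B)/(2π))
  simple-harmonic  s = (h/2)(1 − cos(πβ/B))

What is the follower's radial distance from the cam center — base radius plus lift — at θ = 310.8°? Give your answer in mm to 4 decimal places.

seg 1 [0°–139.5°] uniform, h=12: full span → s += 12 → s = 12.0000
seg 2 [139.5°–197.9°] simple-harmonic, h=-12: full span → s += -12 → s = 0.0000
seg 3 [197.9°–360°] uniform, h=21: θ=310.8° here. β=112.9, B=162.1. 21·112.9/162.1 = 14.6262 → s = 14.6262
radial distance = base radius + s = 32 + 14.6262 = 46.6262

46.6262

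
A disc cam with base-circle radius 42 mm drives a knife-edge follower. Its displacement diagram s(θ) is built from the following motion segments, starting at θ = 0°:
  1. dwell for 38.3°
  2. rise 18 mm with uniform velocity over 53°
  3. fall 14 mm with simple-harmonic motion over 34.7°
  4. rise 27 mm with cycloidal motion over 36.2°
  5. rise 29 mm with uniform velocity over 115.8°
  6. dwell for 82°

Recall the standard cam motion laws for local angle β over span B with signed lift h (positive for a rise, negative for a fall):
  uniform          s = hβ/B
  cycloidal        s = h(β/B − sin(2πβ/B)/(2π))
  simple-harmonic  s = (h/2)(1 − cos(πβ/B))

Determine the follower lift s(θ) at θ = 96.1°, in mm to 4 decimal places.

seg 1 [0°–38.3°] dwell: s stays 0.0000
seg 2 [38.3°–91.3°] uniform, h=18: full span → s += 18 → s = 18.0000
seg 3 [91.3°–126°] simple-harmonic, h=-14: θ=96.1° here. β=4.8, B=34.7. -14/2·(1 − cos(π·0.1383)) = -0.6506 → s = 17.3494

17.3494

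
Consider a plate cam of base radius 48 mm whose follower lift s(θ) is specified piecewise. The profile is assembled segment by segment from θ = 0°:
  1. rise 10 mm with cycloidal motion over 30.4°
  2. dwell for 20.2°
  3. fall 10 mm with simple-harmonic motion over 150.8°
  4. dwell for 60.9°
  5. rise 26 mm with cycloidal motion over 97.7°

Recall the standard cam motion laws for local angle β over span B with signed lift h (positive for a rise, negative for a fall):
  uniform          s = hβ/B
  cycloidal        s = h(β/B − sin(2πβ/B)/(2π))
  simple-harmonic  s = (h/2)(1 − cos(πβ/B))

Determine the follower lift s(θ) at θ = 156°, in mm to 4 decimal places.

seg 1 [0°–30.4°] cycloidal, h=10: full span → s += 10 → s = 10.0000
seg 2 [30.4°–50.6°] dwell: s stays 10.0000
seg 3 [50.6°–201.4°] simple-harmonic, h=-10: θ=156° here. β=105.4, B=150.8. -10/2·(1 − cos(π·0.6989)) = -7.9254 → s = 2.0746

2.0746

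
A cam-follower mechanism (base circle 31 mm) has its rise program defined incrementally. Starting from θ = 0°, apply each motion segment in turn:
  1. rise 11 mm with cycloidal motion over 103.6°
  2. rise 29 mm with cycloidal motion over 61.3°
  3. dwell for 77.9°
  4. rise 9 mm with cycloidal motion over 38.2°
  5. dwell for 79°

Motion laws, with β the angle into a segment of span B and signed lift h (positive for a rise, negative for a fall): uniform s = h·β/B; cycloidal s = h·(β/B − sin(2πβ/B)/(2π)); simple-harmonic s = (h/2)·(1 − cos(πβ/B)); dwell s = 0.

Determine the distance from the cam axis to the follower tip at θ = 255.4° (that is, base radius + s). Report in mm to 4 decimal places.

seg 1 [0°–103.6°] cycloidal, h=11: full span → s += 11 → s = 11.0000
seg 2 [103.6°–164.9°] cycloidal, h=29: full span → s += 29 → s = 40.0000
seg 3 [164.9°–242.8°] dwell: s stays 40.0000
seg 4 [242.8°–281°] cycloidal, h=9: θ=255.4° here. β=12.6, B=38.2. 9·(0.3298 − sin(2π·0.3298)/(2π)) = 1.7127 → s = 41.7127
radial distance = base radius + s = 31 + 41.7127 = 72.7127

72.7127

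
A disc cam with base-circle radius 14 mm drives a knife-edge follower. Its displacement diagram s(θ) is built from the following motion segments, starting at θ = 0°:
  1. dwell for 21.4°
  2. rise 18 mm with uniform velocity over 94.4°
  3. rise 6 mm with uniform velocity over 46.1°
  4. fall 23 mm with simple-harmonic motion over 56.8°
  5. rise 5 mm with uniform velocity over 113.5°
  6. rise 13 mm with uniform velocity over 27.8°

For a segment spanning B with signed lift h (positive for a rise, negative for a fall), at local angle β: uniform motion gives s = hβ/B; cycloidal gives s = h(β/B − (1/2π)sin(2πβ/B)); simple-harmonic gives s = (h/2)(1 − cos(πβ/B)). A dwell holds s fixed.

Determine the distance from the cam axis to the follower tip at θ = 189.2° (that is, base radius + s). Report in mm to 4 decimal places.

seg 1 [0°–21.4°] dwell: s stays 0.0000
seg 2 [21.4°–115.8°] uniform, h=18: full span → s += 18 → s = 18.0000
seg 3 [115.8°–161.9°] uniform, h=6: full span → s += 6 → s = 24.0000
seg 4 [161.9°–218.7°] simple-harmonic, h=-23: θ=189.2° here. β=27.3, B=56.8. -23/2·(1 − cos(π·0.4806)) = -10.8008 → s = 13.1992
radial distance = base radius + s = 14 + 13.1992 = 27.1992

27.1992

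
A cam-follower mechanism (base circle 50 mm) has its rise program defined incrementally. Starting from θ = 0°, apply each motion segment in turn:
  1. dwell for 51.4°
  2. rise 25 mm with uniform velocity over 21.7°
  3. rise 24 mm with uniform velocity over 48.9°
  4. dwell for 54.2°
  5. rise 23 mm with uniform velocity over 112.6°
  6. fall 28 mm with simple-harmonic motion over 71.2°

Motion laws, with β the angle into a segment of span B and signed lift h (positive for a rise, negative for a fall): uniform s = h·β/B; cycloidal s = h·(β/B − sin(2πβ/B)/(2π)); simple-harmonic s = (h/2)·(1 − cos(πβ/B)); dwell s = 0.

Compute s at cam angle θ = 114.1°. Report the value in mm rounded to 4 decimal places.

seg 1 [0°–51.4°] dwell: s stays 0.0000
seg 2 [51.4°–73.1°] uniform, h=25: full span → s += 25 → s = 25.0000
seg 3 [73.1°–122°] uniform, h=24: θ=114.1° here. β=41, B=48.9. 24·41/48.9 = 20.1227 → s = 45.1227

45.1227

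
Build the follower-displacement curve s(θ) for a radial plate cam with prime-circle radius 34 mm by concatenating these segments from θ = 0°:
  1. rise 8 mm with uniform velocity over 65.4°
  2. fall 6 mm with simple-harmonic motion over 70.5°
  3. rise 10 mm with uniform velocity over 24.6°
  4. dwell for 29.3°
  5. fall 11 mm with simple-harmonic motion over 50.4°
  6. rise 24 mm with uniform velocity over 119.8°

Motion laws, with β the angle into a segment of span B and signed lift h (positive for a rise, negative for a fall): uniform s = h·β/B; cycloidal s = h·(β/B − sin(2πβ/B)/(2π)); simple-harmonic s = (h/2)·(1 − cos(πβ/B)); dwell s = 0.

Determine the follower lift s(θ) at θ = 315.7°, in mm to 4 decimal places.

seg 1 [0°–65.4°] uniform, h=8: full span → s += 8 → s = 8.0000
seg 2 [65.4°–135.9°] simple-harmonic, h=-6: full span → s += -6 → s = 2.0000
seg 3 [135.9°–160.5°] uniform, h=10: full span → s += 10 → s = 12.0000
seg 4 [160.5°–189.8°] dwell: s stays 12.0000
seg 5 [189.8°–240.2°] simple-harmonic, h=-11: full span → s += -11 → s = 1.0000
seg 6 [240.2°–360°] uniform, h=24: θ=315.7° here. β=75.5, B=119.8. 24·75.5/119.8 = 15.1252 → s = 16.1252

16.1252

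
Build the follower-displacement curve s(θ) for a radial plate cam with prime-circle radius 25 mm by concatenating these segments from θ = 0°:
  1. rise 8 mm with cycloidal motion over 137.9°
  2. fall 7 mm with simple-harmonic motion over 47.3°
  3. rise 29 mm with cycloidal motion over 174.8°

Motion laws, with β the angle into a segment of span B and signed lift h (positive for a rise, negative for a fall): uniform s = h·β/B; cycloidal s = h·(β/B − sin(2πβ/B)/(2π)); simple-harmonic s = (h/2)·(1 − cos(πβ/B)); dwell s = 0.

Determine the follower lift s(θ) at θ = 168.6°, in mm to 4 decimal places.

seg 1 [0°–137.9°] cycloidal, h=8: full span → s += 8 → s = 8.0000
seg 2 [137.9°–185.2°] simple-harmonic, h=-7: θ=168.6° here. β=30.7, B=47.3. -7/2·(1 − cos(π·0.6490)) = -5.0796 → s = 2.9204

2.9204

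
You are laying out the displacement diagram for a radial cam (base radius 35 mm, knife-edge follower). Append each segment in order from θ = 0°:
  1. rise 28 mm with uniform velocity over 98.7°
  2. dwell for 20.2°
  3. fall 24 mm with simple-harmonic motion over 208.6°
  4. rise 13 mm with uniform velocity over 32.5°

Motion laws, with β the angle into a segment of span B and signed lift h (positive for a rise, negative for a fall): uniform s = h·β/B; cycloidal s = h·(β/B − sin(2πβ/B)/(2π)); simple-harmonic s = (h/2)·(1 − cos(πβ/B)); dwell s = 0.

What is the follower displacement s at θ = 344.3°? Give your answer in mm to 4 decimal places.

seg 1 [0°–98.7°] uniform, h=28: full span → s += 28 → s = 28.0000
seg 2 [98.7°–118.9°] dwell: s stays 28.0000
seg 3 [118.9°–327.5°] simple-harmonic, h=-24: full span → s += -24 → s = 4.0000
seg 4 [327.5°–360°] uniform, h=13: θ=344.3° here. β=16.8, B=32.5. 13·16.8/32.5 = 6.7200 → s = 10.7200

10.7200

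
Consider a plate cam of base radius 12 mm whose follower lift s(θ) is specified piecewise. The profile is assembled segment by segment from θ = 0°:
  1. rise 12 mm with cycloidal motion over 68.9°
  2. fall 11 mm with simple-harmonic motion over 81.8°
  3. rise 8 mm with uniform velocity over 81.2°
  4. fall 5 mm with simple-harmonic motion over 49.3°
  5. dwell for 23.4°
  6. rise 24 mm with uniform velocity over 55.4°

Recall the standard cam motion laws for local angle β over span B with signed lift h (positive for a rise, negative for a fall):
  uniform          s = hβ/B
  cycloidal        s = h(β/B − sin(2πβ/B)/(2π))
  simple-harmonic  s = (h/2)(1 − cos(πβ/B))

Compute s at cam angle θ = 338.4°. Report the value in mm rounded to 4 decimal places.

seg 1 [0°–68.9°] cycloidal, h=12: full span → s += 12 → s = 12.0000
seg 2 [68.9°–150.7°] simple-harmonic, h=-11: full span → s += -11 → s = 1.0000
seg 3 [150.7°–231.9°] uniform, h=8: full span → s += 8 → s = 9.0000
seg 4 [231.9°–281.2°] simple-harmonic, h=-5: full span → s += -5 → s = 4.0000
seg 5 [281.2°–304.6°] dwell: s stays 4.0000
seg 6 [304.6°–360°] uniform, h=24: θ=338.4° here. β=33.8, B=55.4. 24·33.8/55.4 = 14.6426 → s = 18.6426

18.6426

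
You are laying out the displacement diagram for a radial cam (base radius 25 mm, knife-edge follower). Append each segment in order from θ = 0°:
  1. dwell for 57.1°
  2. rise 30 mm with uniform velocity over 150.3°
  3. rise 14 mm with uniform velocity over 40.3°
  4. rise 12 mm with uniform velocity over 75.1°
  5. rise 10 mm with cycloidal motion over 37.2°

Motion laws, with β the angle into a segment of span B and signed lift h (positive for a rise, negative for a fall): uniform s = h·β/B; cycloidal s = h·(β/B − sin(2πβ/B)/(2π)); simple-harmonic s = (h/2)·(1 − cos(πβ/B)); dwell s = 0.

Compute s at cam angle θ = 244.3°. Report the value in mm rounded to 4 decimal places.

seg 1 [0°–57.1°] dwell: s stays 0.0000
seg 2 [57.1°–207.4°] uniform, h=30: full span → s += 30 → s = 30.0000
seg 3 [207.4°–247.7°] uniform, h=14: θ=244.3° here. β=36.9, B=40.3. 14·36.9/40.3 = 12.8189 → s = 42.8189

42.8189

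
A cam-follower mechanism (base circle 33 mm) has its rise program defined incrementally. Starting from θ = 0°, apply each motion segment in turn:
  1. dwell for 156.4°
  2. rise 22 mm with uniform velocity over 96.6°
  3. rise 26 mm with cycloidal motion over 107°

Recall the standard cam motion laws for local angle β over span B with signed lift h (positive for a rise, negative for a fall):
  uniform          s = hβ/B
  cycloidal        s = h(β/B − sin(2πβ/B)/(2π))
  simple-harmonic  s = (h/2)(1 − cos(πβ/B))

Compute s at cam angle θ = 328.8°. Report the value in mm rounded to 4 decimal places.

seg 1 [0°–156.4°] dwell: s stays 0.0000
seg 2 [156.4°–253°] uniform, h=22: full span → s += 22 → s = 22.0000
seg 3 [253°–360°] cycloidal, h=26: θ=328.8° here. β=75.8, B=107. 26·(0.7084 − sin(2π·0.7084)/(2π)) = 22.4162 → s = 44.4162

44.4162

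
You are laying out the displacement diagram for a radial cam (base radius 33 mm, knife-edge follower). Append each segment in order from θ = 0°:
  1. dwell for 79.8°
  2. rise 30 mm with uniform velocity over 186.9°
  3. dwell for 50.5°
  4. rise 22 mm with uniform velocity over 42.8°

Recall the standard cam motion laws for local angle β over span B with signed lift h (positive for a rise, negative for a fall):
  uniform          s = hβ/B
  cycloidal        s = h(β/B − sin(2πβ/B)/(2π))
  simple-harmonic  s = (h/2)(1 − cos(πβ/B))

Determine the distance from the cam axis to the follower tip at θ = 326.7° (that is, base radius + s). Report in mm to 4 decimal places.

seg 1 [0°–79.8°] dwell: s stays 0.0000
seg 2 [79.8°–266.7°] uniform, h=30: full span → s += 30 → s = 30.0000
seg 3 [266.7°–317.2°] dwell: s stays 30.0000
seg 4 [317.2°–360°] uniform, h=22: θ=326.7° here. β=9.5, B=42.8. 22·9.5/42.8 = 4.8832 → s = 34.8832
radial distance = base radius + s = 33 + 34.8832 = 67.8832

67.8832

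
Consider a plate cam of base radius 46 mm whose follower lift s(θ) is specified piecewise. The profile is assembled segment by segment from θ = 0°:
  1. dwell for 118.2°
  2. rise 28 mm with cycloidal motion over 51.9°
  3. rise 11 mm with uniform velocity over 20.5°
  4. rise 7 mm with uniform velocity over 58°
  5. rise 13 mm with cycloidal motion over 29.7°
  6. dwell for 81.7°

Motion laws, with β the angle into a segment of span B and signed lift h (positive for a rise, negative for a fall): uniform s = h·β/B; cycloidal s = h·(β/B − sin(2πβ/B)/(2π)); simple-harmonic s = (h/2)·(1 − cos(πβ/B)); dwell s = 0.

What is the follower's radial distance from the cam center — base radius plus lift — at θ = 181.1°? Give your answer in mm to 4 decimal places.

seg 1 [0°–118.2°] dwell: s stays 0.0000
seg 2 [118.2°–170.1°] cycloidal, h=28: full span → s += 28 → s = 28.0000
seg 3 [170.1°–190.6°] uniform, h=11: θ=181.1° here. β=11, B=20.5. 11·11/20.5 = 5.9024 → s = 33.9024
radial distance = base radius + s = 46 + 33.9024 = 79.9024

79.9024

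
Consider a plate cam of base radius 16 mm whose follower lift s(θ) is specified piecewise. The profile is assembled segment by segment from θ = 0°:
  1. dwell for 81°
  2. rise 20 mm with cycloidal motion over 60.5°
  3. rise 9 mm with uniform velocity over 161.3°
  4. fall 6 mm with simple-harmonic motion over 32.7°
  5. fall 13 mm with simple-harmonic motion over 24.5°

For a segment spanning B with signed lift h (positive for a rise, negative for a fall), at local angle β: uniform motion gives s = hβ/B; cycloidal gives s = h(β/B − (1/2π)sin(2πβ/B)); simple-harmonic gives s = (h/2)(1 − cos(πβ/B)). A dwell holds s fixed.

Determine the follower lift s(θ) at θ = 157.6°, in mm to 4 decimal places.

seg 1 [0°–81°] dwell: s stays 0.0000
seg 2 [81°–141.5°] cycloidal, h=20: full span → s += 20 → s = 20.0000
seg 3 [141.5°–302.8°] uniform, h=9: θ=157.6° here. β=16.1, B=161.3. 9·16.1/161.3 = 0.8983 → s = 20.8983

20.8983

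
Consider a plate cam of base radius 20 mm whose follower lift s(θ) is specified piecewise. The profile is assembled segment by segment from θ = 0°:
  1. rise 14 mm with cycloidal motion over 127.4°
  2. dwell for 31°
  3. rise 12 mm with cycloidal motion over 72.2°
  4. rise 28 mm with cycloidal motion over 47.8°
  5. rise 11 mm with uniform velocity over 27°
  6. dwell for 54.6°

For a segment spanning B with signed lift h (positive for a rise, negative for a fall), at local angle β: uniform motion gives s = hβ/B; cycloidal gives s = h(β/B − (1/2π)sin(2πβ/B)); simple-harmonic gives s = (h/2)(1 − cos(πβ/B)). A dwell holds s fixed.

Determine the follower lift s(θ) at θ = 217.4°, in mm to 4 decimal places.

seg 1 [0°–127.4°] cycloidal, h=14: full span → s += 14 → s = 14.0000
seg 2 [127.4°–158.4°] dwell: s stays 14.0000
seg 3 [158.4°–230.6°] cycloidal, h=12: θ=217.4° here. β=59, B=72.2. 12·(0.8172 − sin(2π·0.8172)/(2π)) = 11.5483 → s = 25.5483

25.5483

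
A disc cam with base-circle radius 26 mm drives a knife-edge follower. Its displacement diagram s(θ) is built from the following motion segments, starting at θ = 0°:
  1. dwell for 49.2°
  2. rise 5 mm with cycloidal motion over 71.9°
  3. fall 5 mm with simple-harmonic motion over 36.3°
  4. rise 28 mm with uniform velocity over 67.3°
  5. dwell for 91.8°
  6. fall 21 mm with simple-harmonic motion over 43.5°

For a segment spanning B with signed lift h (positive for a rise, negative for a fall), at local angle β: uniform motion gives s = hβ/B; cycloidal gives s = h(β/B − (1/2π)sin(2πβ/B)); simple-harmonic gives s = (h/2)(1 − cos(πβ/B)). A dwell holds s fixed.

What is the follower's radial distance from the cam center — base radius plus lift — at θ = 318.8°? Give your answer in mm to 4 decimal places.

seg 1 [0°–49.2°] dwell: s stays 0.0000
seg 2 [49.2°–121.1°] cycloidal, h=5: full span → s += 5 → s = 5.0000
seg 3 [121.1°–157.4°] simple-harmonic, h=-5: full span → s += -5 → s = 0.0000
seg 4 [157.4°–224.7°] uniform, h=28: full span → s += 28 → s = 28.0000
seg 5 [224.7°–316.5°] dwell: s stays 28.0000
seg 6 [316.5°–360°] simple-harmonic, h=-21: θ=318.8° here. β=2.3, B=43.5. -21/2·(1 − cos(π·0.0529)) = -0.1445 → s = 27.8555
radial distance = base radius + s = 26 + 27.8555 = 53.8555

53.8555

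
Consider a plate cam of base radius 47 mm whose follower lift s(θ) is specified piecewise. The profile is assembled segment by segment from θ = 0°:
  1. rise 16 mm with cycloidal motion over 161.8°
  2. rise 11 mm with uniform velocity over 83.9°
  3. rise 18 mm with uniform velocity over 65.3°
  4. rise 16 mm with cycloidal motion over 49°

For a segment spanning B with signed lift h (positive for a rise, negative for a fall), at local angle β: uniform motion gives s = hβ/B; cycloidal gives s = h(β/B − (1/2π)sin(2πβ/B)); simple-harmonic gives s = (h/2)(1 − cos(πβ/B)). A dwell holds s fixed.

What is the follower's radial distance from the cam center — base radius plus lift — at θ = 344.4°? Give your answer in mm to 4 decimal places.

seg 1 [0°–161.8°] cycloidal, h=16: full span → s += 16 → s = 16.0000
seg 2 [161.8°–245.7°] uniform, h=11: full span → s += 11 → s = 27.0000
seg 3 [245.7°–311°] uniform, h=18: full span → s += 18 → s = 45.0000
seg 4 [311°–360°] cycloidal, h=16: θ=344.4° here. β=33.4, B=49. 16·(0.6816 − sin(2π·0.6816)/(2π)) = 13.2212 → s = 58.2212
radial distance = base radius + s = 47 + 58.2212 = 105.2212

105.2212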